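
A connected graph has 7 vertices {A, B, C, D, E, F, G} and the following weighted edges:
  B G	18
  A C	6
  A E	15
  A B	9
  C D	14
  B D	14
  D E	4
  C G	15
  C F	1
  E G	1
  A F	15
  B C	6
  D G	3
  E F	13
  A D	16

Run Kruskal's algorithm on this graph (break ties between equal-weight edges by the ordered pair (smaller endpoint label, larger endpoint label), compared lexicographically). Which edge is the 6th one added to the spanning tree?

E-F

Kruskal's algorithm — process edges by increasing weight (ties by edge label):
C F (1): add — endpoints in different components.
E G (1): add — endpoints in different components.
D G (3): add — endpoints in different components.
D E (4): skip — D and E already connected.
A C (6): add — endpoints in different components.
B C (6): add — endpoints in different components.
A B (9): skip — A and B already connected.
E F (13): add — endpoints in different components.
The 6th edge added is E F.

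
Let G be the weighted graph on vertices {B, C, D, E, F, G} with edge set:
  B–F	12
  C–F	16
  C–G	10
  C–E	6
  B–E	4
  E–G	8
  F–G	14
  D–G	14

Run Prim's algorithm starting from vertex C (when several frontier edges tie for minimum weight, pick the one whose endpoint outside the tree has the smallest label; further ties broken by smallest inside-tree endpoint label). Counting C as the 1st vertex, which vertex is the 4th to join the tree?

G

Prim's algorithm from C:
Step 1: frontier [C–E 6, C–G 10, C–F 16] → take C–E (6); add E.
Step 2: frontier [C–G 10, C–F 16, B–E 4, E–G 8] → take B–E (4); add B.
Step 3: frontier [B–F 12, C–G 10, C–F 16, E–G 8] → take E–G (8); add G.
Step 4: frontier [B–F 12, C–F 16, D–G 14, F–G 14] → take B–F (12); add F.
Step 5: frontier [D–G 14] → take D–G (14); add D.
Vertex order: C, E, B, G, F, D. The 4th vertex is G.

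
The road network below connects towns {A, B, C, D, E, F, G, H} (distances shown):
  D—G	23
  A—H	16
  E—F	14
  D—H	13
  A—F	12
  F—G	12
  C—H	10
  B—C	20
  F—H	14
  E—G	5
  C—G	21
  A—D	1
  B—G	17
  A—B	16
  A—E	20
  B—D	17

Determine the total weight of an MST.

69

Prim, starting at A.
Step 1: cheapest edge leaving the tree is A—D (1); add D.
Step 2: cheapest edge leaving the tree is A—F (12); add F.
Step 3: cheapest edge leaving the tree is F—G (12); add G.
Step 4: cheapest edge leaving the tree is E—G (5); add E.
Step 5: cheapest edge leaving the tree is D—H (13); add H.
Step 6: cheapest edge leaving the tree is C—H (10); add C.
Step 7: cheapest edge leaving the tree is A—B (16); add B.
MST edges: A—D, A—F, F—G, E—G, D—H, C—H, A—B; total weight 1+12+12+5+13+10+16 = 69.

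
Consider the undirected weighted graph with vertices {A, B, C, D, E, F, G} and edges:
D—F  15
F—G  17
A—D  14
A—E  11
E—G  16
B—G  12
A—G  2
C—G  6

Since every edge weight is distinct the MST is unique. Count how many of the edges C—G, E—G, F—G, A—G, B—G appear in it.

Sort edges by weight, then run Kruskal:
A—G (2): add. Components now {A,G} {B} {C} {D} {E} {F}
C—G (6): add. Components now {A,C,G} {B} {D} {E} {F}
A—E (11): add. Components now {A,C,E,G} {B} {D} {F}
B—G (12): add. Components now {A,B,C,E,G} {D} {F}
A—D (14): add. Components now {A,B,C,D,E,G} {F}
D—F (15): add. Components now {A,B,C,D,E,F,G}
MST edge set: {A—G, C—G, A—E, B—G, A—D, D—F}.
Of the listed edges, {C—G, A—G, B—G} are in the MST → 3.

3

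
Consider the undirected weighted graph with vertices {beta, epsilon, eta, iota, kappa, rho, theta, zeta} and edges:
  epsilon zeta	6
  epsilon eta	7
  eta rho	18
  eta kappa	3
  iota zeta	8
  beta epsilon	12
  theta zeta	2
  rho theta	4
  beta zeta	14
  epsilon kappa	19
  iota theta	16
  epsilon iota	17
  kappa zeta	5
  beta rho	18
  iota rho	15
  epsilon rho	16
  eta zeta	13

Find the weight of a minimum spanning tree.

40

Kruskal's algorithm — process edges by increasing weight (ties by edge label):
theta zeta (2): add — endpoints in different components.
eta kappa (3): add — endpoints in different components.
rho theta (4): add — endpoints in different components.
kappa zeta (5): add — endpoints in different components.
epsilon zeta (6): add — endpoints in different components.
epsilon eta (7): skip — epsilon and eta already connected.
iota zeta (8): add — endpoints in different components.
beta epsilon (12): add — endpoints in different components.
MST edges: theta zeta, eta kappa, rho theta, kappa zeta, epsilon zeta, iota zeta, beta epsilon; total weight 2+3+4+5+6+8+12 = 40.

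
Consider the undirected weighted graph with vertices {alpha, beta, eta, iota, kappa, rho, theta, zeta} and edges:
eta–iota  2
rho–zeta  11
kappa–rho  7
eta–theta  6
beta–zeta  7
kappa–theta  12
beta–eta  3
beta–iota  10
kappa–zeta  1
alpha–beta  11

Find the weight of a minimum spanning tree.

Kruskal: consider edges lightest-first.
kappa–zeta (1): add — endpoints in different components.
eta–iota (2): add — endpoints in different components.
beta–eta (3): add — endpoints in different components.
eta–theta (6): add — endpoints in different components.
beta–zeta (7): add — endpoints in different components.
kappa–rho (7): add — endpoints in different components.
beta–iota (10): skip — beta and iota already connected.
alpha–beta (11): add — endpoints in different components.
MST edges: kappa–zeta, eta–iota, beta–eta, eta–theta, beta–zeta, kappa–rho, alpha–beta; total weight 1+2+3+6+7+7+11 = 37.

37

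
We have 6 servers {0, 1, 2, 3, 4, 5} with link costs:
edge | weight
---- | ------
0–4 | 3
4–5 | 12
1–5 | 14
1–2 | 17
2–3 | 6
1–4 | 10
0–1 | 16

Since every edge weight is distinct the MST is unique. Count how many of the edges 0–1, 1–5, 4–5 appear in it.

1

Kruskal's algorithm — process edges by increasing weight (ties by edge label):
0–4 (3): add. Components now {0,4} {1} {2} {3} {5}
2–3 (6): add. Components now {0,4} {1} {2,3} {5}
1–4 (10): add. Components now {0,1,4} {2,3} {5}
4–5 (12): add. Components now {0,1,4,5} {2,3}
1–5 (14): skip — 1 and 5 already connected.
0–1 (16): skip — 0 and 1 already connected.
1–2 (17): add. Components now {0,1,2,3,4,5}
MST edge set: {0–4, 2–3, 1–4, 4–5, 1–2}.
Of the listed edges, {4–5} are in the MST → 1.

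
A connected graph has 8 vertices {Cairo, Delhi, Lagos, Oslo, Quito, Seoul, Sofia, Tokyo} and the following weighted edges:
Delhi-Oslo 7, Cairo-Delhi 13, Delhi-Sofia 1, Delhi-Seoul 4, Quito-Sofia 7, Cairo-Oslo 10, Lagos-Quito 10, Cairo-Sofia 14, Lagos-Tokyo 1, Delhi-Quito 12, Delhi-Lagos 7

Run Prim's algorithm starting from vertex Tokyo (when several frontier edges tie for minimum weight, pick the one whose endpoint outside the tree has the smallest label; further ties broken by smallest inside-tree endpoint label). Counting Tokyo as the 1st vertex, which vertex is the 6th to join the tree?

Prim, starting at Tokyo.
Step 1: cheapest edge leaving the tree is Lagos-Tokyo (1); add Lagos.
Step 2: cheapest edge leaving the tree is Delhi-Lagos (7); add Delhi.
Step 3: cheapest edge leaving the tree is Delhi-Sofia (1); add Sofia.
Step 4: cheapest edge leaving the tree is Delhi-Seoul (4); add Seoul.
Step 5: cheapest edge leaving the tree is Delhi-Oslo (7); add Oslo.
Step 6: cheapest edge leaving the tree is Quito-Sofia (7); add Quito.
Step 7: cheapest edge leaving the tree is Cairo-Oslo (10); add Cairo.
Vertex order: Tokyo, Lagos, Delhi, Sofia, Seoul, Oslo, Quito, Cairo. The 6th vertex is Oslo.

Oslo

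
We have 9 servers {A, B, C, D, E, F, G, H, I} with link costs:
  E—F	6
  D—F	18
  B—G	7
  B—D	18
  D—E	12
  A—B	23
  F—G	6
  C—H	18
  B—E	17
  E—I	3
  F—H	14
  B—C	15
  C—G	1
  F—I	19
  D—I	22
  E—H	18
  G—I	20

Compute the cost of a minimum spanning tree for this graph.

Grow the tree from G using Prim:
Step 1: cheapest edge leaving the tree is C—G (1); add C.
Step 2: cheapest edge leaving the tree is F—G (6); add F.
Step 3: cheapest edge leaving the tree is E—F (6); add E.
Step 4: cheapest edge leaving the tree is E—I (3); add I.
Step 5: cheapest edge leaving the tree is B—G (7); add B.
Step 6: cheapest edge leaving the tree is D—E (12); add D.
Step 7: cheapest edge leaving the tree is F—H (14); add H.
Step 8: cheapest edge leaving the tree is A—B (23); add A.
MST edges: C—G, F—G, E—F, E—I, B—G, D—E, F—H, A—B; total weight 1+6+6+3+7+12+14+23 = 72.

72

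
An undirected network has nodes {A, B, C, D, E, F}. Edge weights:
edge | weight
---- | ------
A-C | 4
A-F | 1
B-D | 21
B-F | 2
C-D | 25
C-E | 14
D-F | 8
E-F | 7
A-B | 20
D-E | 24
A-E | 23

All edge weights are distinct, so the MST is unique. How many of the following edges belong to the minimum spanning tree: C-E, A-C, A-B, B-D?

1

Sort edges by weight, then run Kruskal:
A-F (1): add — endpoints in different components.
B-F (2): add — endpoints in different components.
A-C (4): add — endpoints in different components.
E-F (7): add — endpoints in different components.
D-F (8): add — endpoints in different components.
MST edge set: {A-F, B-F, A-C, E-F, D-F}.
Of the listed edges, {A-C} are in the MST → 1.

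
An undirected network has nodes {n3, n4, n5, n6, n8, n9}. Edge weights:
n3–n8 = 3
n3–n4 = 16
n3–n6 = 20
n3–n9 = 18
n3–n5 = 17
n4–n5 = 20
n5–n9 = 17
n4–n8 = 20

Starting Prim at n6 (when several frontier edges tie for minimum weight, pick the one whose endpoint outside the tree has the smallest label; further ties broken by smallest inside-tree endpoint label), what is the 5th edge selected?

Grow the tree from n6 using Prim:
Step 1: frontier [n3–n6 20] → take n3–n6 (20); add n3.
Step 2: frontier [n3–n8 3, n3–n4 16, n3–n5 17, n3–n9 18] → take n3–n8 (3); add n8.
Step 3: frontier [n3–n4 16, n3–n5 17, n3–n9 18, n4–n8 20] → take n3–n4 (16); add n4.
Step 4: frontier [n3–n5 17, n3–n9 18, n4–n5 20] → take n3–n5 (17); add n5.
Step 5: frontier [n3–n9 18, n5–n9 17] → take n5–n9 (17); add n9.
The 5th edge added is n5–n9.

n5-n9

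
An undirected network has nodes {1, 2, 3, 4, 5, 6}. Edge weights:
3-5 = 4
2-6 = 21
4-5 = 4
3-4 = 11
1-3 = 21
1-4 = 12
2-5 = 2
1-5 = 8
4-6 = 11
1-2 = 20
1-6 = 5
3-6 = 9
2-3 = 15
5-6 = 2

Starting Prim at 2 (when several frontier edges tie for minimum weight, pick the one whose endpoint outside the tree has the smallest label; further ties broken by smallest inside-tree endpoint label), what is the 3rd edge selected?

Grow the tree from 2 using Prim:
Step 1: frontier [2-5 2, 2-3 15, 1-2 20, 2-6 21] → take 2-5 (2); add 5.
Step 2: frontier [2-3 15, 1-2 20, 2-6 21, 5-6 2, 3-5 4, 4-5 4, 1-5 8] → take 5-6 (2); add 6.
Step 3: frontier [2-3 15, 1-2 20, 3-5 4, 4-5 4, 1-5 8, 1-6 5, 3-6 9, 4-6 11] → take 3-5 (4); add 3.
Step 4: frontier [1-2 20, 3-4 11, 1-3 21, 4-5 4, 1-5 8, 1-6 5, 4-6 11] → take 4-5 (4); add 4.
Step 5: frontier [1-2 20, 1-3 21, 1-4 12, 1-5 8, 1-6 5] → take 1-6 (5); add 1.
The 3rd edge added is 3-5.

3-5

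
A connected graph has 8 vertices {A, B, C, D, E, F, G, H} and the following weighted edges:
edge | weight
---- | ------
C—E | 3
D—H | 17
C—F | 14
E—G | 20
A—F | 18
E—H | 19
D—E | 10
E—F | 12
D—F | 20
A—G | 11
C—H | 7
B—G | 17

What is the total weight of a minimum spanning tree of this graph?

Kruskal: consider edges lightest-first.
C—E (3): add — endpoints in different components.
C—H (7): add — endpoints in different components.
D—E (10): add — endpoints in different components.
A—G (11): add — endpoints in different components.
E—F (12): add — endpoints in different components.
C—F (14): skip — C and F already connected.
B—G (17): add — endpoints in different components.
D—H (17): skip — D and H already connected.
A—F (18): add — endpoints in different components.
MST edges: C—E, C—H, D—E, A—G, E—F, B—G, A—F; total weight 3+7+10+11+12+17+18 = 78.

78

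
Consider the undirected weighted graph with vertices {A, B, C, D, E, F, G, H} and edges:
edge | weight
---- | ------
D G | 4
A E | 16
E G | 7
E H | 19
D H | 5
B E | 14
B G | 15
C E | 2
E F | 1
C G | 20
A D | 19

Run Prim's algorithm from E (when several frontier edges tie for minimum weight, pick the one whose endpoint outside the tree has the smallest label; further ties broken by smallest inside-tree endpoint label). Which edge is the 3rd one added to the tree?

Grow the tree from E using Prim:
Step 1: frontier [E F 1, C E 2, E G 7, B E 14, A E 16, E H 19] → take E F (1); add F.
Step 2: frontier [C E 2, E G 7, B E 14, A E 16, E H 19] → take C E (2); add C.
Step 3: frontier [C G 20, E G 7, B E 14, A E 16, E H 19] → take E G (7); add G.
Step 4: frontier [B E 14, A E 16, E H 19, D G 4, B G 15] → take D G (4); add D.
Step 5: frontier [D H 5, A D 19, B E 14, A E 16, E H 19, B G 15] → take D H (5); add H.
Step 6: frontier [A D 19, B E 14, A E 16, B G 15] → take B E (14); add B.
Step 7: frontier [A D 19, A E 16] → take A E (16); add A.
The 3rd edge added is E G.

E-G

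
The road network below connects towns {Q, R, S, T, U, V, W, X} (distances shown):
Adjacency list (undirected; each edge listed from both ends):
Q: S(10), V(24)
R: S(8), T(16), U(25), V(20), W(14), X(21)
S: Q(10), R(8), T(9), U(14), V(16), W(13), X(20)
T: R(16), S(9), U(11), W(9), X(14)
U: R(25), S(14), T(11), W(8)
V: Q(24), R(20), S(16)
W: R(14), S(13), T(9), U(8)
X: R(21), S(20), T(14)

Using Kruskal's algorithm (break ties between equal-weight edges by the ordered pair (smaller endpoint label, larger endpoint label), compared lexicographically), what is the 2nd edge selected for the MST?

U-W

Kruskal: consider edges lightest-first.
R–S (8): add — endpoints in different components.
U–W (8): add — endpoints in different components.
S–T (9): add — endpoints in different components.
T–W (9): add — endpoints in different components.
Q–S (10): add — endpoints in different components.
T–U (11): skip — U and T already connected.
S–W (13): skip — W and S already connected.
R–W (14): skip — W and R already connected.
S–U (14): skip — U and S already connected.
T–X (14): add — endpoints in different components.
R–T (16): skip — R and T already connected.
S–V (16): add — endpoints in different components.
The 2nd edge added is U–W.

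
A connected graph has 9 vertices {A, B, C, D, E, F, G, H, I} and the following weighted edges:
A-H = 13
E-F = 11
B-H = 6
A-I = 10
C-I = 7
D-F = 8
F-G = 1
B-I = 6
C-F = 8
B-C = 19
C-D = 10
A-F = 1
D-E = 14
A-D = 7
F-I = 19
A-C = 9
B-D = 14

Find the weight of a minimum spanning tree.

47

Prim, starting at F.
Step 1: cheapest edge leaving the tree is A-F (1); add A.
Step 2: cheapest edge leaving the tree is F-G (1); add G.
Step 3: cheapest edge leaving the tree is A-D (7); add D.
Step 4: cheapest edge leaving the tree is C-F (8); add C.
Step 5: cheapest edge leaving the tree is C-I (7); add I.
Step 6: cheapest edge leaving the tree is B-I (6); add B.
Step 7: cheapest edge leaving the tree is B-H (6); add H.
Step 8: cheapest edge leaving the tree is E-F (11); add E.
MST edges: A-F, F-G, A-D, C-F, C-I, B-I, B-H, E-F; total weight 1+1+7+8+7+6+6+11 = 47.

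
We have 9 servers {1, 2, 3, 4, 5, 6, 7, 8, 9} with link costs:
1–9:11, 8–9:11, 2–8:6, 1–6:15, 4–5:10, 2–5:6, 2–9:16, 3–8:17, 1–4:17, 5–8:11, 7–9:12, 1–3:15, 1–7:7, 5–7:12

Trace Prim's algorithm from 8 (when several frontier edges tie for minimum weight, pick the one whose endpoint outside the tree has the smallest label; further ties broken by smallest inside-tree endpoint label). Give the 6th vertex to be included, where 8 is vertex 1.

1

Prim's algorithm from 8:
Step 1: frontier [2–8 6, 5–8 11, 8–9 11, 3–8 17] → take 2–8 (6); add 2.
Step 2: frontier [2–5 6, 2–9 16, 5–8 11, 8–9 11, 3–8 17] → take 2–5 (6); add 5.
Step 3: frontier [2–9 16, 4–5 10, 5–7 12, 8–9 11, 3–8 17] → take 4–5 (10); add 4.
Step 4: frontier [2–9 16, 1–4 17, 5–7 12, 8–9 11, 3–8 17] → take 8–9 (11); add 9.
Step 5: frontier [1–4 17, 5–7 12, 3–8 17, 1–9 11, 7–9 12] → take 1–9 (11); add 1.
Step 6: frontier [1–7 7, 1–3 15, 1–6 15, 5–7 12, 3–8 17, 7–9 12] → take 1–7 (7); add 7.
Step 7: frontier [1–3 15, 1–6 15, 3–8 17] → take 1–3 (15); add 3.
Step 8: frontier [1–6 15] → take 1–6 (15); add 6.
Vertex order: 8, 2, 5, 4, 9, 1, 7, 3, 6. The 6th vertex is 1.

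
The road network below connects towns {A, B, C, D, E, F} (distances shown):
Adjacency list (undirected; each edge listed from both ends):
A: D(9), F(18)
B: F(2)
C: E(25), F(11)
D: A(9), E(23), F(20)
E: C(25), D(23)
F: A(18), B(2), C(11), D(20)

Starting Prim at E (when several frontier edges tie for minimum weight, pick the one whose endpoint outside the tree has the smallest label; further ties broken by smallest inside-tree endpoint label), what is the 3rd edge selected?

A-F

Prim, starting at E.
Step 1: frontier [D-E 23, C-E 25] → take D-E (23); add D.
Step 2: frontier [A-D 9, D-F 20, C-E 25] → take A-D (9); add A.
Step 3: frontier [A-F 18, D-F 20, C-E 25] → take A-F (18); add F.
Step 4: frontier [C-E 25, B-F 2, C-F 11] → take B-F (2); add B.
Step 5: frontier [C-E 25, C-F 11] → take C-F (11); add C.
The 3rd edge added is A-F.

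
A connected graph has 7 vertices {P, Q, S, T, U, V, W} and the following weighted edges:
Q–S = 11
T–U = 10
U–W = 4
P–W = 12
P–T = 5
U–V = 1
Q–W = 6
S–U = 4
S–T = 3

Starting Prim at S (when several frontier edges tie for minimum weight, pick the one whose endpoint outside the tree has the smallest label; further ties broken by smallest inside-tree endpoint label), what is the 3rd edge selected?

Prim's algorithm from S:
Step 1: cheapest edge leaving the tree is S–T (3); add T.
Step 2: cheapest edge leaving the tree is S–U (4); add U.
Step 3: cheapest edge leaving the tree is U–V (1); add V.
Step 4: cheapest edge leaving the tree is U–W (4); add W.
Step 5: cheapest edge leaving the tree is P–T (5); add P.
Step 6: cheapest edge leaving the tree is Q–W (6); add Q.
The 3rd edge added is U–V.

U-V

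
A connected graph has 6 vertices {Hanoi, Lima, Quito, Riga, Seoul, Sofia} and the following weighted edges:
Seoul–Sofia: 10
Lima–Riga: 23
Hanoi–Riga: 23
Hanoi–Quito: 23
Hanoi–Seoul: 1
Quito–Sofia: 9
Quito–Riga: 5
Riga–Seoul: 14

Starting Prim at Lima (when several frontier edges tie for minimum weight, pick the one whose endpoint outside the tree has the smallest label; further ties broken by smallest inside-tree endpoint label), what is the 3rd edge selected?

Quito-Sofia

Grow the tree from Lima using Prim:
Step 1: cheapest edge leaving the tree is Lima–Riga (23); add Riga.
Step 2: cheapest edge leaving the tree is Quito–Riga (5); add Quito.
Step 3: cheapest edge leaving the tree is Quito–Sofia (9); add Sofia.
Step 4: cheapest edge leaving the tree is Seoul–Sofia (10); add Seoul.
Step 5: cheapest edge leaving the tree is Hanoi–Seoul (1); add Hanoi.
The 3rd edge added is Quito–Sofia.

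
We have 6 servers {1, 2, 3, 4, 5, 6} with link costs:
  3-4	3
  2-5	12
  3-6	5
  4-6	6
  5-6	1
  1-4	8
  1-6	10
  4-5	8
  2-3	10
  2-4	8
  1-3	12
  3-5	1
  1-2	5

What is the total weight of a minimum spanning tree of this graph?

Prim's algorithm from 5:
Step 1: cheapest edge leaving the tree is 3-5 (1); add 3.
Step 2: cheapest edge leaving the tree is 5-6 (1); add 6.
Step 3: cheapest edge leaving the tree is 3-4 (3); add 4.
Step 4: cheapest edge leaving the tree is 1-4 (8); add 1.
Step 5: cheapest edge leaving the tree is 1-2 (5); add 2.
MST edges: 3-5, 5-6, 3-4, 1-4, 1-2; total weight 1+1+3+8+5 = 18.

18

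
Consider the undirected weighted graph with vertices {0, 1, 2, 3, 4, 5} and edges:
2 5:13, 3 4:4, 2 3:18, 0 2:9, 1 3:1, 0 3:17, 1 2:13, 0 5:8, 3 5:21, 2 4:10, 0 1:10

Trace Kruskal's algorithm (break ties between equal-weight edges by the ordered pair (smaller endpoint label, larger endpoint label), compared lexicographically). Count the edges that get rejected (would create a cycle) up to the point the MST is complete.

Kruskal's algorithm — process edges by increasing weight (ties by edge label):
1 3 (1): add — endpoints in different components.
3 4 (4): add — endpoints in different components.
0 5 (8): add — endpoints in different components.
0 2 (9): add — endpoints in different components.
0 1 (10): add — endpoints in different components.
Edges rejected before the tree was complete: 0.

0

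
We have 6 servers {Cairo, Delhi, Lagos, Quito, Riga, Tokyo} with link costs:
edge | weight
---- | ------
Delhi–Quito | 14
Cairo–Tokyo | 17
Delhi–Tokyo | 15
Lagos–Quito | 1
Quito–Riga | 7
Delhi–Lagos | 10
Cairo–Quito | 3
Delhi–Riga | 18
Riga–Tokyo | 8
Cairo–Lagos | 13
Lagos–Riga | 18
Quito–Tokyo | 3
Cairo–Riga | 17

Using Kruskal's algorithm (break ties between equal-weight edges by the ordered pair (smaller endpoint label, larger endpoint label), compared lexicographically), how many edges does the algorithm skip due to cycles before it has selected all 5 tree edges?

Kruskal's algorithm — process edges by increasing weight (ties by edge label):
Lagos–Quito (1): add — endpoints in different components.
Cairo–Quito (3): add — endpoints in different components.
Quito–Tokyo (3): add — endpoints in different components.
Quito–Riga (7): add — endpoints in different components.
Riga–Tokyo (8): skip — Tokyo and Riga already connected.
Delhi–Lagos (10): add — endpoints in different components.
Edges rejected before the tree was complete: 1.

1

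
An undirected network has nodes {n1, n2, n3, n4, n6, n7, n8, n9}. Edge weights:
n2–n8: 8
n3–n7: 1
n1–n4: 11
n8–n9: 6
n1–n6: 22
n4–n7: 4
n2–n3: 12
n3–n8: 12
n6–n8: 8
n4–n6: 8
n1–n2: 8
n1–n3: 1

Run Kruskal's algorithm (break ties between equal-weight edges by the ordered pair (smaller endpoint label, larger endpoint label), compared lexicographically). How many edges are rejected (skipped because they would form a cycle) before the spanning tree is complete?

Sort edges by weight, then run Kruskal:
n1–n3 (1): add — endpoints in different components.
n3–n7 (1): add — endpoints in different components.
n4–n7 (4): add — endpoints in different components.
n8–n9 (6): add — endpoints in different components.
n1–n2 (8): add — endpoints in different components.
n2–n8 (8): add — endpoints in different components.
n4–n6 (8): add — endpoints in different components.
Edges rejected before the tree was complete: 0.

0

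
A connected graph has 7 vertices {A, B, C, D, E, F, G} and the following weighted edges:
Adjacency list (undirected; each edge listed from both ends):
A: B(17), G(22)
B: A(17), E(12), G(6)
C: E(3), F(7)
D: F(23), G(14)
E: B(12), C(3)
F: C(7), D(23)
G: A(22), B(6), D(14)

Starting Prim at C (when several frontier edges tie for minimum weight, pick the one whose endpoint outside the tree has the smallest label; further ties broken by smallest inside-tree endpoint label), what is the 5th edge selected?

Prim, starting at C.
Step 1: cheapest edge leaving the tree is C–E (3); add E.
Step 2: cheapest edge leaving the tree is C–F (7); add F.
Step 3: cheapest edge leaving the tree is B–E (12); add B.
Step 4: cheapest edge leaving the tree is B–G (6); add G.
Step 5: cheapest edge leaving the tree is D–G (14); add D.
Step 6: cheapest edge leaving the tree is A–B (17); add A.
The 5th edge added is D–G.

D-G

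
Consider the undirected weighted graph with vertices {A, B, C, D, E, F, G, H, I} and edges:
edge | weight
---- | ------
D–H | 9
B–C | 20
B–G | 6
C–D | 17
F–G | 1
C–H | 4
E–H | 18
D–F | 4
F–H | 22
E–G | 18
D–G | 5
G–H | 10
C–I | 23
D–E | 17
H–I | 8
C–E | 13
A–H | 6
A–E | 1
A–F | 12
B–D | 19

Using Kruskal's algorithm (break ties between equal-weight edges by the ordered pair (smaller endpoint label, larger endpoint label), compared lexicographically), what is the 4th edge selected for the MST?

Kruskal's algorithm — process edges by increasing weight (ties by edge label):
A–E (1): add — endpoints in different components.
F–G (1): add — endpoints in different components.
C–H (4): add — endpoints in different components.
D–F (4): add — endpoints in different components.
D–G (5): skip — D and G already connected.
A–H (6): add — endpoints in different components.
B–G (6): add — endpoints in different components.
H–I (8): add — endpoints in different components.
D–H (9): add — endpoints in different components.
The 4th edge added is D–F.

D-F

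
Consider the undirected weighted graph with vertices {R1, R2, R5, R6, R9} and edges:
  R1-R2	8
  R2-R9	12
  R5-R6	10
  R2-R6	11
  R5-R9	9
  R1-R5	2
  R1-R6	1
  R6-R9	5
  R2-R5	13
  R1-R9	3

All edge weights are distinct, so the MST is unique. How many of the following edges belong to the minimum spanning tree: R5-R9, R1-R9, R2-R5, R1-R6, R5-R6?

2

Sort edges by weight, then run Kruskal:
R1-R6 (1): add. Components now {R1,R6} {R5} {R2} {R9}
R1-R5 (2): add. Components now {R1,R5,R6} {R2} {R9}
R1-R9 (3): add. Components now {R1,R5,R6,R9} {R2}
R6-R9 (5): skip — R9 and R6 already connected.
R1-R2 (8): add. Components now {R1,R2,R5,R6,R9}
MST edge set: {R1-R6, R1-R5, R1-R9, R1-R2}.
Of the listed edges, {R1-R9, R1-R6} are in the MST → 2.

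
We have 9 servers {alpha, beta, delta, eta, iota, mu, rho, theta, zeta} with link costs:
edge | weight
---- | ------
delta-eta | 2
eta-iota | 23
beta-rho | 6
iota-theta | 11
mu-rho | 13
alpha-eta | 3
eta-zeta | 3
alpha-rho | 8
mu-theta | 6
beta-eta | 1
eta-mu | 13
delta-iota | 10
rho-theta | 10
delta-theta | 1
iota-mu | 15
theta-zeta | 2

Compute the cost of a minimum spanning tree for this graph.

Prim, starting at alpha.
Step 1: cheapest edge leaving the tree is alpha-eta (3); add eta.
Step 2: cheapest edge leaving the tree is beta-eta (1); add beta.
Step 3: cheapest edge leaving the tree is delta-eta (2); add delta.
Step 4: cheapest edge leaving the tree is delta-theta (1); add theta.
Step 5: cheapest edge leaving the tree is theta-zeta (2); add zeta.
Step 6: cheapest edge leaving the tree is mu-theta (6); add mu.
Step 7: cheapest edge leaving the tree is beta-rho (6); add rho.
Step 8: cheapest edge leaving the tree is delta-iota (10); add iota.
MST edges: alpha-eta, beta-eta, delta-eta, delta-theta, theta-zeta, mu-theta, beta-rho, delta-iota; total weight 3+1+2+1+2+6+6+10 = 31.

31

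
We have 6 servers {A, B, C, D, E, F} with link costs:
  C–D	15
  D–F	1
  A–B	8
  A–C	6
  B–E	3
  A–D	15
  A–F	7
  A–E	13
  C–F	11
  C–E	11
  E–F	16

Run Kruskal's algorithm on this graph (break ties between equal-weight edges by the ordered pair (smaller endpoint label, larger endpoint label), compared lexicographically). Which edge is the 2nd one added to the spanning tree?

Kruskal: consider edges lightest-first.
D–F (1): add — endpoints in different components.
B–E (3): add — endpoints in different components.
A–C (6): add — endpoints in different components.
A–F (7): add — endpoints in different components.
A–B (8): add — endpoints in different components.
The 2nd edge added is B–E.

B-E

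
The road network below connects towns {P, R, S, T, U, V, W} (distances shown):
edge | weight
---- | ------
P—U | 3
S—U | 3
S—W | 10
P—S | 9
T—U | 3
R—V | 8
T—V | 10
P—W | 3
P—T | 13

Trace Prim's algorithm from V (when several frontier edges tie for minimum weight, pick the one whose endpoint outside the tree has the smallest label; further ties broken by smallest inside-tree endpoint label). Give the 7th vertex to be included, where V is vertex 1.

Grow the tree from V using Prim:
Step 1: cheapest edge leaving the tree is R—V (8); add R.
Step 2: cheapest edge leaving the tree is T—V (10); add T.
Step 3: cheapest edge leaving the tree is T—U (3); add U.
Step 4: cheapest edge leaving the tree is P—U (3); add P.
Step 5: cheapest edge leaving the tree is S—U (3); add S.
Step 6: cheapest edge leaving the tree is P—W (3); add W.
Vertex order: V, R, T, U, P, S, W. The 7th vertex is W.

W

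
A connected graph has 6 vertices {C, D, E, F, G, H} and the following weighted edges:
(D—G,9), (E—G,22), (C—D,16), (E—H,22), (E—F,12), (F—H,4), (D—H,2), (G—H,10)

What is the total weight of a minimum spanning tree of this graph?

43

Grow the tree from D using Prim:
Step 1: frontier [D—H 2, D—G 9, C—D 16] → take D—H (2); add H.
Step 2: frontier [D—G 9, C—D 16, F—H 4, G—H 10, E—H 22] → take F—H (4); add F.
Step 3: frontier [D—G 9, C—D 16, E—F 12, G—H 10, E—H 22] → take D—G (9); add G.
Step 4: frontier [C—D 16, E—F 12, E—G 22, E—H 22] → take E—F (12); add E.
Step 5: frontier [C—D 16] → take C—D (16); add C.
MST edges: D—H, F—H, D—G, E—F, C—D; total weight 2+4+9+12+16 = 43.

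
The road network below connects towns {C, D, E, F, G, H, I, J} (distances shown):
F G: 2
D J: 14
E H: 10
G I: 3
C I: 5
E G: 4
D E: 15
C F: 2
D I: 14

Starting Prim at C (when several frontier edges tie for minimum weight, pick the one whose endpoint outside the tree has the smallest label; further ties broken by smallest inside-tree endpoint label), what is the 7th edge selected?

Grow the tree from C using Prim:
Step 1: cheapest edge leaving the tree is C F (2); add F.
Step 2: cheapest edge leaving the tree is F G (2); add G.
Step 3: cheapest edge leaving the tree is G I (3); add I.
Step 4: cheapest edge leaving the tree is E G (4); add E.
Step 5: cheapest edge leaving the tree is E H (10); add H.
Step 6: cheapest edge leaving the tree is D I (14); add D.
Step 7: cheapest edge leaving the tree is D J (14); add J.
The 7th edge added is D J.

D-J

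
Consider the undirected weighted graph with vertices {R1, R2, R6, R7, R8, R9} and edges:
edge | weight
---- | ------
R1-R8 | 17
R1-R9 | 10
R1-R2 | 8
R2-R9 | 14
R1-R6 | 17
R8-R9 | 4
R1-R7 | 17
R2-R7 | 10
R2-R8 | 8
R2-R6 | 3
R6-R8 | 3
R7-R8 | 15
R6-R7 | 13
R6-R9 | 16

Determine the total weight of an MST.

Sort edges by weight, then run Kruskal:
R2-R6 (3): add — endpoints in different components.
R6-R8 (3): add — endpoints in different components.
R8-R9 (4): add — endpoints in different components.
R1-R2 (8): add — endpoints in different components.
R2-R8 (8): skip — R2 and R8 already connected.
R1-R9 (10): skip — R9 and R1 already connected.
R2-R7 (10): add — endpoints in different components.
MST edges: R2-R6, R6-R8, R8-R9, R1-R2, R2-R7; total weight 3+3+4+8+10 = 28.

28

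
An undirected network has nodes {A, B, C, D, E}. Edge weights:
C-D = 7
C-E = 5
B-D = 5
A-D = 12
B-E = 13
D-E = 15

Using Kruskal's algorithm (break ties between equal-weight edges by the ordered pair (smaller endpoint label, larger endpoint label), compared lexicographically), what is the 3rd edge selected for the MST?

Sort edges by weight, then run Kruskal:
B-D (5): add. Components now {A} {B,D} {C} {E}
C-E (5): add. Components now {A} {B,D} {C,E}
C-D (7): add. Components now {A} {B,C,D,E}
A-D (12): add. Components now {A,B,C,D,E}
The 3rd edge added is C-D.

C-D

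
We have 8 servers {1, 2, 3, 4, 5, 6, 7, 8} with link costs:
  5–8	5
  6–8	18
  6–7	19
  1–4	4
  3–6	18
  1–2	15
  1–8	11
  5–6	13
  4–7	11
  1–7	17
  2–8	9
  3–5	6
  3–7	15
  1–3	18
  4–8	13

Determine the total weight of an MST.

59

Sort edges by weight, then run Kruskal:
1–4 (4): add — endpoints in different components.
5–8 (5): add — endpoints in different components.
3–5 (6): add — endpoints in different components.
2–8 (9): add — endpoints in different components.
1–8 (11): add — endpoints in different components.
4–7 (11): add — endpoints in different components.
4–8 (13): skip — 4 and 8 already connected.
5–6 (13): add — endpoints in different components.
MST edges: 1–4, 5–8, 3–5, 2–8, 1–8, 4–7, 5–6; total weight 4+5+6+9+11+11+13 = 59.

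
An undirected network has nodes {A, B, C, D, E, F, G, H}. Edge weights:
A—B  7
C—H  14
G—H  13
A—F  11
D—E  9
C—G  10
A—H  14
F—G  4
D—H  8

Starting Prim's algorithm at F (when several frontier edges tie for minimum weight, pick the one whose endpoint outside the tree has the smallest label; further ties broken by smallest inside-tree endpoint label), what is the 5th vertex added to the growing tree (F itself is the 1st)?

B

Grow the tree from F using Prim:
Step 1: frontier [F—G 4, A—F 11] → take F—G (4); add G.
Step 2: frontier [A—F 11, C—G 10, G—H 13] → take C—G (10); add C.
Step 3: frontier [C—H 14, A—F 11, G—H 13] → take A—F (11); add A.
Step 4: frontier [A—B 7, A—H 14, C—H 14, G—H 13] → take A—B (7); add B.
Step 5: frontier [A—H 14, C—H 14, G—H 13] → take G—H (13); add H.
Step 6: frontier [D—H 8] → take D—H (8); add D.
Step 7: frontier [D—E 9] → take D—E (9); add E.
Vertex order: F, G, C, A, B, H, D, E. The 5th vertex is B.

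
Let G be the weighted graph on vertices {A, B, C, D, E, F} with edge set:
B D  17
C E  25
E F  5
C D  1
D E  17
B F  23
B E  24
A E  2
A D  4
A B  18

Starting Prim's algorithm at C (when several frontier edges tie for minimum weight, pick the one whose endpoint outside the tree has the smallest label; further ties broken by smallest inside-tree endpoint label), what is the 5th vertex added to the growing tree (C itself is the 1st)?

F

Prim's algorithm from C:
Step 1: cheapest edge leaving the tree is C D (1); add D.
Step 2: cheapest edge leaving the tree is A D (4); add A.
Step 3: cheapest edge leaving the tree is A E (2); add E.
Step 4: cheapest edge leaving the tree is E F (5); add F.
Step 5: cheapest edge leaving the tree is B D (17); add B.
Vertex order: C, D, A, E, F, B. The 5th vertex is F.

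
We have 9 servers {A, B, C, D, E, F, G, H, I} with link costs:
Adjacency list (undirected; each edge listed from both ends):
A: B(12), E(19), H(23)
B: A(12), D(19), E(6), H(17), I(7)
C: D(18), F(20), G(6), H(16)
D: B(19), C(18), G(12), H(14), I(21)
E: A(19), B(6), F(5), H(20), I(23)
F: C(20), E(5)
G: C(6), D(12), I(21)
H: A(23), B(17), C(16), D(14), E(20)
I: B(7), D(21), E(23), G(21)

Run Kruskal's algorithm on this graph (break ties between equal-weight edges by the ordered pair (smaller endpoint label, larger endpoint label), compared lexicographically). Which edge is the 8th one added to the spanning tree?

B-H

Sort edges by weight, then run Kruskal:
E-F (5): add — endpoints in different components.
B-E (6): add — endpoints in different components.
C-G (6): add — endpoints in different components.
B-I (7): add — endpoints in different components.
A-B (12): add — endpoints in different components.
D-G (12): add — endpoints in different components.
D-H (14): add — endpoints in different components.
C-H (16): skip — C and H already connected.
B-H (17): add — endpoints in different components.
The 8th edge added is B-H.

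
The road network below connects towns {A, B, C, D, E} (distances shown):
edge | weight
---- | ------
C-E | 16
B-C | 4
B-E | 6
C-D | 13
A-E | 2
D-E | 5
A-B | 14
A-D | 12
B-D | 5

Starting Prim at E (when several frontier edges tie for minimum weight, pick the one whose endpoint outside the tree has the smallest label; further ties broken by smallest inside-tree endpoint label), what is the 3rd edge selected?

B-D

Prim's algorithm from E:
Step 1: cheapest edge leaving the tree is A-E (2); add A.
Step 2: cheapest edge leaving the tree is D-E (5); add D.
Step 3: cheapest edge leaving the tree is B-D (5); add B.
Step 4: cheapest edge leaving the tree is B-C (4); add C.
The 3rd edge added is B-D.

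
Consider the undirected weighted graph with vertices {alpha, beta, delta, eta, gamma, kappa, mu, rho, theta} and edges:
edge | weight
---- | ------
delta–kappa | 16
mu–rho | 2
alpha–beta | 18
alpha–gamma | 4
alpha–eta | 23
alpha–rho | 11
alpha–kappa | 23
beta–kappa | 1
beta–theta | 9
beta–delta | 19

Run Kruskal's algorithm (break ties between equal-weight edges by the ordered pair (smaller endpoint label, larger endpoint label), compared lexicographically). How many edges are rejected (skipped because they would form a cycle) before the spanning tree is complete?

1

Kruskal: consider edges lightest-first.
beta–kappa (1): add — endpoints in different components.
mu–rho (2): add — endpoints in different components.
alpha–gamma (4): add — endpoints in different components.
beta–theta (9): add — endpoints in different components.
alpha–rho (11): add — endpoints in different components.
delta–kappa (16): add — endpoints in different components.
alpha–beta (18): add — endpoints in different components.
beta–delta (19): skip — delta and beta already connected.
alpha–eta (23): add — endpoints in different components.
Edges rejected before the tree was complete: 1.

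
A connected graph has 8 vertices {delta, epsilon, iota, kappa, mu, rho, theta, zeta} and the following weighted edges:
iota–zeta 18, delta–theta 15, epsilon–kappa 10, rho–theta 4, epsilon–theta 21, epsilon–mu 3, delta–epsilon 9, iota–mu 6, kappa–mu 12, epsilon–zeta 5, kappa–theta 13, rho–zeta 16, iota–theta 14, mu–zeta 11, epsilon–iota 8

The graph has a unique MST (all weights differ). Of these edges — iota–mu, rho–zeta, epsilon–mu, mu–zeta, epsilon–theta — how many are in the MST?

2

Kruskal's algorithm — process edges by increasing weight (ties by edge label):
epsilon–mu (3): add — endpoints in different components.
rho–theta (4): add — endpoints in different components.
epsilon–zeta (5): add — endpoints in different components.
iota–mu (6): add — endpoints in different components.
epsilon–iota (8): skip — iota and epsilon already connected.
delta–epsilon (9): add — endpoints in different components.
epsilon–kappa (10): add — endpoints in different components.
mu–zeta (11): skip — zeta and mu already connected.
kappa–mu (12): skip — mu and kappa already connected.
kappa–theta (13): add — endpoints in different components.
MST edge set: {epsilon–mu, rho–theta, epsilon–zeta, iota–mu, delta–epsilon, epsilon–kappa, kappa–theta}.
Of the listed edges, {iota–mu, epsilon–mu} are in the MST → 2.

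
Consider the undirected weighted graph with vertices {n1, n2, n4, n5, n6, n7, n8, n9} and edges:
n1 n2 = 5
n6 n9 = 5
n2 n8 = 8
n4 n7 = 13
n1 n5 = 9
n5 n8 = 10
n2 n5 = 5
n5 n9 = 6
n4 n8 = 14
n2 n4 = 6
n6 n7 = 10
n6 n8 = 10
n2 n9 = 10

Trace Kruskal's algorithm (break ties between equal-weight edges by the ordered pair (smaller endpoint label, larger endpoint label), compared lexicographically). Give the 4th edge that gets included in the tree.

Kruskal's algorithm — process edges by increasing weight (ties by edge label):
n1 n2 (5): add — endpoints in different components.
n2 n5 (5): add — endpoints in different components.
n6 n9 (5): add — endpoints in different components.
n2 n4 (6): add — endpoints in different components.
n5 n9 (6): add — endpoints in different components.
n2 n8 (8): add — endpoints in different components.
n1 n5 (9): skip — n5 and n1 already connected.
n2 n9 (10): skip — n2 and n9 already connected.
n5 n8 (10): skip — n8 and n5 already connected.
n6 n7 (10): add — endpoints in different components.
The 4th edge added is n2 n4.

n2-n4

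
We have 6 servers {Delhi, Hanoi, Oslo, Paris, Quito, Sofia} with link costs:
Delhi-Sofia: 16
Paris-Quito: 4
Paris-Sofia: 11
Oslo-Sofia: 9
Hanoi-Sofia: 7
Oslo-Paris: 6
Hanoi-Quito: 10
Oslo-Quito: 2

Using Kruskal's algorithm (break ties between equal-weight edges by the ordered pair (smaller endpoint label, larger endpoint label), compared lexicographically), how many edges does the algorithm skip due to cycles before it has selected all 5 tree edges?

3

Kruskal: consider edges lightest-first.
Oslo-Quito (2): add — endpoints in different components.
Paris-Quito (4): add — endpoints in different components.
Oslo-Paris (6): skip — Paris and Oslo already connected.
Hanoi-Sofia (7): add — endpoints in different components.
Oslo-Sofia (9): add — endpoints in different components.
Hanoi-Quito (10): skip — Hanoi and Quito already connected.
Paris-Sofia (11): skip — Sofia and Paris already connected.
Delhi-Sofia (16): add — endpoints in different components.
Edges rejected before the tree was complete: 3.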